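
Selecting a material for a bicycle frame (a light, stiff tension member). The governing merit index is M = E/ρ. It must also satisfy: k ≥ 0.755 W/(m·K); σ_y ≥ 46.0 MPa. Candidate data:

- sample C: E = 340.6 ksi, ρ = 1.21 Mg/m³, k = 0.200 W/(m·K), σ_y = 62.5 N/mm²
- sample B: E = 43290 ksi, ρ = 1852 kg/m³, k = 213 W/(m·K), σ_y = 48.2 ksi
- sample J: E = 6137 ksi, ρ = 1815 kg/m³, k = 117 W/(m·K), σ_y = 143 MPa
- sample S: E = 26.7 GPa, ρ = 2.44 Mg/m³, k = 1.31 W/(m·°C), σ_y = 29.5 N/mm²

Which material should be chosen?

sample B

Screen on constraints: k ≥ 0.755 W/(m·K); σ_y ≥ 46.0 MPa. Survivors: sample B, sample J.
Normalizing units and computing the index:
  sample B: E = 298.5 GPa, ρ = 1852 kg/m³
  sample J: E = 42.31 GPa, ρ = 1815 kg/m³
  sample B: M = 161 MN·m/kg
  sample J: M = 23.3 MN·m/kg
Sample B has the largest M.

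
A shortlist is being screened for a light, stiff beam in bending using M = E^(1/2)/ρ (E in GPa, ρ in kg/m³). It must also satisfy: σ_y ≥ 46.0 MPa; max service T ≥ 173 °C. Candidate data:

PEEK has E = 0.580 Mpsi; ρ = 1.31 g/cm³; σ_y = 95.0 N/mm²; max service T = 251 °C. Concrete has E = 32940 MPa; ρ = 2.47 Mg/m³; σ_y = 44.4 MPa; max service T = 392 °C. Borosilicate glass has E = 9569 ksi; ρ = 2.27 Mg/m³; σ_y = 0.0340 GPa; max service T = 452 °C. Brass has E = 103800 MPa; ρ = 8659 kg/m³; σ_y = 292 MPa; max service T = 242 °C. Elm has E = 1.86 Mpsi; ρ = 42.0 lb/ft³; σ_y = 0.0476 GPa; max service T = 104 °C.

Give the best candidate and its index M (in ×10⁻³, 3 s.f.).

PEEK, M = 1.53×10⁻³

Screen on constraints: σ_y ≥ 46.0 MPa; max service T ≥ 173 °C. Survivors: PEEK, brass.
Convert each candidate to consistent units, then evaluate M:
  PEEK: E = 3.999 GPa, ρ = 1310 kg/m³
  brass: E = 103.8 GPa, ρ = 8659 kg/m³
  PEEK: M = 1.53×10⁻³
  brass: M = 1.18×10⁻³
The maximum is for PEEK.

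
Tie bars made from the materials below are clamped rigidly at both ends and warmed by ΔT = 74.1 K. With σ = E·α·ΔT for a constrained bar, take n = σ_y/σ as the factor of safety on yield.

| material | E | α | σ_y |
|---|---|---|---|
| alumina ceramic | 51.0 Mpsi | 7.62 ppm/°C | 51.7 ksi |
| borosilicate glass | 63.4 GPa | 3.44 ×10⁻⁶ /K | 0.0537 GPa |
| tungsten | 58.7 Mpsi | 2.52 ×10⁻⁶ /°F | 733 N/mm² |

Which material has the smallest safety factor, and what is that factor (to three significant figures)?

alumina ceramic, n = 1.80

In consistent units (E in GPa, α in ×10⁻⁶/K, σ_y in MPa):
  alumina ceramic: E = 351.6, α = 7.62, σ_y = 356.5 → σ = 199 MPa, n = 1.80
  borosilicate glass: E = 63.40, α = 3.44, σ_y = 53.70 → σ = 16.2 MPa, n = 3.32
  tungsten: E = 404.7, α = 4.54, σ_y = 733.0 → σ = 136 MPa, n = 5.39
The minimum is alumina ceramic at n = 1.80.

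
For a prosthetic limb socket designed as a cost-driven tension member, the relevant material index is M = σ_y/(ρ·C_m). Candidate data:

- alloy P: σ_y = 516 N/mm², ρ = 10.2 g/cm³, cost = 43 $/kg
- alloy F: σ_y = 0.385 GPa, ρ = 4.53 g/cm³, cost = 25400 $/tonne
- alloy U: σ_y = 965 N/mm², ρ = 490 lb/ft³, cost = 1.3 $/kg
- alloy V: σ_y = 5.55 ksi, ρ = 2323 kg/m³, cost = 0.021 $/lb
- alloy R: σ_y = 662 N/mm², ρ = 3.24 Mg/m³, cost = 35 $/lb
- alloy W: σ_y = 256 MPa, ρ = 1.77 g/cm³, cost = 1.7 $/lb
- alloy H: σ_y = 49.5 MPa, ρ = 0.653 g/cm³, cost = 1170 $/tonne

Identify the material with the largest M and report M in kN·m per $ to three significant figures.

Convert each candidate to consistent units, then evaluate M:
  alloy P: σ_y = 516.0 MPa, ρ = 10200 kg/m³, cost = 43.00 $/kg
  alloy F: σ_y = 385.0 MPa, ρ = 4530 kg/m³, cost = 25.40 $/kg
  alloy U: σ_y = 965.0 MPa, ρ = 7849 kg/m³, cost = 1.300 $/kg
  alloy V: σ_y = 38.27 MPa, ρ = 2323 kg/m³, cost = 0.04630 $/kg
  alloy R: σ_y = 662.0 MPa, ρ = 3240 kg/m³, cost = 77.16 $/kg
  alloy W: σ_y = 256.0 MPa, ρ = 1770 kg/m³, cost = 3.748 $/kg
  alloy H: σ_y = 49.50 MPa, ρ = 653.0 kg/m³, cost = 1.170 $/kg
  alloy V: M = 356 kN·m per $
  alloy U: M = 94.6 kN·m per $
  alloy H: M = 64.8 kN·m per $
  alloy W: M = 38.6 kN·m per $
  alloy F: M = 3.35 kN·m per $
  alloy R: M = 2.65 kN·m per $
  alloy P: M = 1.18 kN·m per $
Alloy V ranks first.

alloy V, M = 356 kN·m per $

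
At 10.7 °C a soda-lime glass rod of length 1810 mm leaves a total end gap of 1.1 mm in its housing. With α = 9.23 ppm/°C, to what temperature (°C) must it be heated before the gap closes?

76.5 °C

α·L₀·ΔT = 1.1 mm ⇒ ΔT = 1.1 / (9.23×10⁻⁶ × 1810.0) = 65.84 K.
T = 10.7 + 65.84 = 76.54 °C.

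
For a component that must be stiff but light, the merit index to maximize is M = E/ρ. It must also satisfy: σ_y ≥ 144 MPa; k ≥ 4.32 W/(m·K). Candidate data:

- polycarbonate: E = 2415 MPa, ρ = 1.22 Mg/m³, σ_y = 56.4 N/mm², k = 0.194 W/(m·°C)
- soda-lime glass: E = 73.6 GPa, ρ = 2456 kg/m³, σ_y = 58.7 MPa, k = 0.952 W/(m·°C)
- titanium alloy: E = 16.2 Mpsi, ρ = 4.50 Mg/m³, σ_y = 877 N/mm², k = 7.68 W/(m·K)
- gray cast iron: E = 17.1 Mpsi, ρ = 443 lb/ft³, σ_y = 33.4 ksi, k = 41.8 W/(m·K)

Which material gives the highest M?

titanium alloy

Screen on constraints: σ_y ≥ 144 MPa; k ≥ 4.32 W/(m·K). Survivors: titanium alloy, gray cast iron.
Normalizing units and computing the index:
  titanium alloy: E = 111.7 GPa, ρ = 4500 kg/m³
  gray cast iron: E = 117.9 GPa, ρ = 7096 kg/m³
  titanium alloy: M = 24.8 MN·m/kg
  gray cast iron: M = 16.6 MN·m/kg
Highest index: titanium alloy.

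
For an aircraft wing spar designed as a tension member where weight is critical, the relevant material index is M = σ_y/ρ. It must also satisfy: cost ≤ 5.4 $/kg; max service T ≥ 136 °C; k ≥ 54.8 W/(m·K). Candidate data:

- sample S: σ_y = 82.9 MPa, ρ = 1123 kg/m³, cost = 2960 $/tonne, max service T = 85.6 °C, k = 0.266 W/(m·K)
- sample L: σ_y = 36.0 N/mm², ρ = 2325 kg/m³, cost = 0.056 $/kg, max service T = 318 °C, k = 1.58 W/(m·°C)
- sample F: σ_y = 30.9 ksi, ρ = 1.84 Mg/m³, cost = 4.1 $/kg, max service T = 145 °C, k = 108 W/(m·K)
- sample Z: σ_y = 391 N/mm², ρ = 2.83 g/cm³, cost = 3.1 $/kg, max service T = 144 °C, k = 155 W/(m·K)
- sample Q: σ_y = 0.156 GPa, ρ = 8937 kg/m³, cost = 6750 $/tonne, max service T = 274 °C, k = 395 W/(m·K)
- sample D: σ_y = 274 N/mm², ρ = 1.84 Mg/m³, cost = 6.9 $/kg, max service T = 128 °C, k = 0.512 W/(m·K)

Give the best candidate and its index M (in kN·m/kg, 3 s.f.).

sample Z, M = 138 kN·m/kg

Screen on constraints: cost ≤ 5.4 $/kg; max service T ≥ 136 °C; k ≥ 54.8 W/(m·K). Survivors: sample F, sample Z.
Convert each candidate to consistent units, then evaluate M:
  sample F: σ_y = 213.0 MPa, ρ = 1840 kg/m³
  sample Z: σ_y = 391.0 MPa, ρ = 2830 kg/m³
  sample Z: M = 138 kN·m/kg
  sample F: M = 116 kN·m/kg
Sample Z has the largest M.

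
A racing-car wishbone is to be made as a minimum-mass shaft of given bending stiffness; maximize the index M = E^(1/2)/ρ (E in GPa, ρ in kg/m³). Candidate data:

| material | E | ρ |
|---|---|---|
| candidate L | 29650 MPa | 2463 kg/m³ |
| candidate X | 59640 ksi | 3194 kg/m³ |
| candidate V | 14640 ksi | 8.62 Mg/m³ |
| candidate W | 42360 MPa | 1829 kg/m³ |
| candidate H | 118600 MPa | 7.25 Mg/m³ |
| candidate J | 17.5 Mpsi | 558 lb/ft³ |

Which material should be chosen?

candidate X

Putting every candidate on a common basis:
  candidate L: E = 29.65 GPa, ρ = 2463 kg/m³
  candidate X: E = 411.2 GPa, ρ = 3194 kg/m³
  candidate V: E = 100.9 GPa, ρ = 8620 kg/m³
  candidate W: E = 42.36 GPa, ρ = 1829 kg/m³
  candidate H: E = 118.6 GPa, ρ = 7250 kg/m³
  candidate J: E = 120.7 GPa, ρ = 8938 kg/m³
  candidate X: M = 6.35×10⁻³
  candidate W: M = 3.56×10⁻³
  candidate L: M = 2.21×10⁻³
  candidate H: M = 1.50×10⁻³
  candidate J: M = 1.23×10⁻³
  candidate V: M = 1.17×10⁻³
Candidate X ranks first.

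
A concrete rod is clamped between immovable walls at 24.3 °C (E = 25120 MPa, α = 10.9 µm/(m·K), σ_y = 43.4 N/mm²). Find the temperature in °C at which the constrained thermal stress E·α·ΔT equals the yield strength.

E = 25120 MPa = 25.12 GPa.
σ_y = 43.4 N/mm² = 43.40 MPa.
E·α·ΔT = 43.40 MPa ⇒ ΔT = 43.40 / (25.12×10³ × 10.9×10⁻⁶) = 158.5 K.
T = 24.3 + 158.5 = 182.8 °C.

183 °C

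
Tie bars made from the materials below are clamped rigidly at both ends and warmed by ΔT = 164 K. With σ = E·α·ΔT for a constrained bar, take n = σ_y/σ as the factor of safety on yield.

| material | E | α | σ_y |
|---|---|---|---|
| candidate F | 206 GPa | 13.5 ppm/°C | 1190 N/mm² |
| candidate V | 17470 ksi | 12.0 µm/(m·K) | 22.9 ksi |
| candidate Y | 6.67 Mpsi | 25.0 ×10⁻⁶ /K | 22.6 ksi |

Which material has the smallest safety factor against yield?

With everything in SI (GPa, ×10⁻⁶/K, MPa):
  candidate F: E = 206.0, α = 13.5, σ_y = 1190 → σ = 456 MPa, n = 2.61
  candidate V: E = 120.5, α = 12.0, σ_y = 157.9 → σ = 237 MPa, n = 0.666
  candidate Y: E = 45.99, α = 25.0, σ_y = 155.8 → σ = 189 MPa, n = 0.826
Smallest n: candidate V with n = 0.666.

candidate V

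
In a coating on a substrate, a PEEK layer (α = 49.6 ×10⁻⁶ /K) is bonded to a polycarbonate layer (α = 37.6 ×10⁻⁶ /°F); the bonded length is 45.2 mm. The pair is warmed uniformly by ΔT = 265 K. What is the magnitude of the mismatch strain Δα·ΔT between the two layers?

4.79×10⁻³

polycarbonate: α = 37.6×10⁻⁶/°F × 9/5 = 67.7×10⁻⁶/K.
Δα = |49.6 − 67.7|×10⁻⁶/K = 18.1×10⁻⁶/K.
Mismatch strain = Δα·ΔT = 18.1×10⁻⁶ × 265.0 = 4.79×10⁻³.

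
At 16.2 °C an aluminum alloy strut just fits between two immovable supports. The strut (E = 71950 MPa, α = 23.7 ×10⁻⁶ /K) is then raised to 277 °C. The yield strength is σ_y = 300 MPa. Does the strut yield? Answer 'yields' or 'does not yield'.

E = 71950 MPa = 71.95 GPa.
ΔT = 260.8 K. Constrained thermal stress σ = E·α·ΔT = 71.95×10³ MPa × 23.7×10⁻⁶ × 260.8 = 445 MPa (compressive).
Compare to σ_y = 300 MPa: σ ≥ σ_y, so it yields.

yields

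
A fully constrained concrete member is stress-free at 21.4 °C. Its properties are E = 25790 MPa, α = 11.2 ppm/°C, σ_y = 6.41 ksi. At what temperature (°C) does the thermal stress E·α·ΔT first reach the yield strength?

174 °C

E = 25790 MPa = 25.79 GPa.
σ_y = 6.41 ksi = 44.20 MPa.
E·α·ΔT = 44.20 MPa ⇒ ΔT = 44.20 / (25.79×10³ × 11.2×10⁻⁶) = 153.0 K.
T = 21.4 + 153.0 = 174.4 °C.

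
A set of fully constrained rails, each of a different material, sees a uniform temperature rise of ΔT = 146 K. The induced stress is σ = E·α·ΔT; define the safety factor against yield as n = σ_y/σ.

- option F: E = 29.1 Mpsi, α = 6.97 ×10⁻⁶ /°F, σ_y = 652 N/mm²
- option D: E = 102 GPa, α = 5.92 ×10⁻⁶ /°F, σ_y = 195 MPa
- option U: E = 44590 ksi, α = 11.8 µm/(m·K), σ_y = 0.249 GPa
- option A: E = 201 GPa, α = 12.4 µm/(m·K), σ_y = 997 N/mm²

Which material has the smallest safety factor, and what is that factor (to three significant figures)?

option U, n = 0.470

With everything in SI (GPa, ×10⁻⁶/K, MPa):
  option F: E = 200.6, α = 12.5, σ_y = 652.0 → σ = 368 MPa, n = 1.77
  option D: E = 102.0, α = 10.7, σ_y = 195.0 → σ = 159 MPa, n = 1.23
  option U: E = 307.4, α = 11.8, σ_y = 249.0 → σ = 530 MPa, n = 0.470
  option A: E = 201.0, α = 12.4, σ_y = 997.0 → σ = 364 MPa, n = 2.74
Smallest n: option U with n = 0.470.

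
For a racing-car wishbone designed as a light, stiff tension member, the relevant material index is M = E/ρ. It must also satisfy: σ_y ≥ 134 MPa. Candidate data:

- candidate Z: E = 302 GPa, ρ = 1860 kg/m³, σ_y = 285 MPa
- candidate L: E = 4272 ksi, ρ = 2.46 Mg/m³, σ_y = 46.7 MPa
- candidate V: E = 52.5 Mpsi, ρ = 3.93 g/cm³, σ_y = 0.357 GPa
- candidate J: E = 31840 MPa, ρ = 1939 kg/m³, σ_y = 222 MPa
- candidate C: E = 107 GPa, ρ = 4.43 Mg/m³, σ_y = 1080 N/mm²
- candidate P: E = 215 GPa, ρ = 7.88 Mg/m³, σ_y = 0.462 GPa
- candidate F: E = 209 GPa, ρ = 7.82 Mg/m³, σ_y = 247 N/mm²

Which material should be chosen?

Screen on constraints: σ_y ≥ 134 MPa. Survivors: candidate Z, candidate V, candidate J, candidate C, candidate P, candidate F.
Putting every candidate on a common basis:
  candidate Z: E = 302.0 GPa, ρ = 1860 kg/m³
  candidate V: E = 362.0 GPa, ρ = 3930 kg/m³
  candidate J: E = 31.84 GPa, ρ = 1939 kg/m³
  candidate C: E = 107.0 GPa, ρ = 4430 kg/m³
  candidate P: E = 215.0 GPa, ρ = 7880 kg/m³
  candidate F: E = 209.0 GPa, ρ = 7820 kg/m³
  candidate Z: M = 162 MN·m/kg
  candidate V: M = 92.1 MN·m/kg
  candidate P: M = 27.3 MN·m/kg
  candidate F: M = 26.7 MN·m/kg
  candidate C: M = 24.2 MN·m/kg
  candidate J: M = 16.4 MN·m/kg
Candidate Z has the largest M.

candidate Z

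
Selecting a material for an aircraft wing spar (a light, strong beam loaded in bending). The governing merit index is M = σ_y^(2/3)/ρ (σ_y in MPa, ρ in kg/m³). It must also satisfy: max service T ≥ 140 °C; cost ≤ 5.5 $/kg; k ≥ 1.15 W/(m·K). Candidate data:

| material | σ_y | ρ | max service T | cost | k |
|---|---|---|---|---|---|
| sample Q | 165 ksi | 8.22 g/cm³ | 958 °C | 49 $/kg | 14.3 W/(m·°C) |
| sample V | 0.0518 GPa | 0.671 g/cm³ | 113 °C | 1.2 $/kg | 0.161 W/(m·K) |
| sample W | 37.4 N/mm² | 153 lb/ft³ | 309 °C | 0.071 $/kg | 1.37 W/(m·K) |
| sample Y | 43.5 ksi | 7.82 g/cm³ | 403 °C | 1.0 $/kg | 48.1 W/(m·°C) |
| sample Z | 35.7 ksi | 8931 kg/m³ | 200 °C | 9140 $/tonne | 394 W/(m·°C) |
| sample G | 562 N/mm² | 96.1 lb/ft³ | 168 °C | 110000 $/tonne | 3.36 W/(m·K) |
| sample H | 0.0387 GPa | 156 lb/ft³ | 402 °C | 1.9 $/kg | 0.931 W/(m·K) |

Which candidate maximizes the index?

Screen on constraints: max service T ≥ 140 °C; cost ≤ 5.5 $/kg; k ≥ 1.15 W/(m·K). Survivors: sample W, sample Y.
Normalizing units and computing the index:
  sample W: σ_y = 37.40 MPa, ρ = 2451 kg/m³
  sample Y: σ_y = 299.9 MPa, ρ = 7820 kg/m³
  sample Y: M = 5.73×10⁻³
  sample W: M = 4.56×10⁻³
The maximum is for sample Y.

sample Y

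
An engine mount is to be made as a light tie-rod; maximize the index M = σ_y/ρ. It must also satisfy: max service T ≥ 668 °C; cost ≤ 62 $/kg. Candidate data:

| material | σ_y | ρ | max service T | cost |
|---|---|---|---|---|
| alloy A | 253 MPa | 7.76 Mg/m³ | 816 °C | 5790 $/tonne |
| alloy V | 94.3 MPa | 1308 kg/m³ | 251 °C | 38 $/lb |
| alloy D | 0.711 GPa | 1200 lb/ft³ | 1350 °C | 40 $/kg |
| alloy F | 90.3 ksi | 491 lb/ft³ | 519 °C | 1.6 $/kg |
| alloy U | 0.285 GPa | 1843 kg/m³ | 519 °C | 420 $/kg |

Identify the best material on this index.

alloy D

Screen on constraints: max service T ≥ 668 °C; cost ≤ 62 $/kg. Survivors: alloy A, alloy D.
In SI units:
  alloy A: σ_y = 253.0 MPa, ρ = 7760 kg/m³
  alloy D: σ_y = 711.0 MPa, ρ = 19220 kg/m³
  alloy D: M = 37.0 kN·m/kg
  alloy A: M = 32.6 kN·m/kg
Highest index: alloy D.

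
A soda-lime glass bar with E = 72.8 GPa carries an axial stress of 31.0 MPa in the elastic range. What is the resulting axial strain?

4.26×10⁻⁴

ε = σ/E = 31.0 / 72800 = 4.26×10⁻⁴.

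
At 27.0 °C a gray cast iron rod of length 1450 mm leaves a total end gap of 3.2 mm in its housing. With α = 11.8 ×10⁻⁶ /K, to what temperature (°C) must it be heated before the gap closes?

214 °C

α·L₀·ΔT = 3.2 mm ⇒ ΔT = 3.2 / (11.8×10⁻⁶ × 1450.0) = 187.0 K.
T = 27.0 + 187.0 = 214.0 °C.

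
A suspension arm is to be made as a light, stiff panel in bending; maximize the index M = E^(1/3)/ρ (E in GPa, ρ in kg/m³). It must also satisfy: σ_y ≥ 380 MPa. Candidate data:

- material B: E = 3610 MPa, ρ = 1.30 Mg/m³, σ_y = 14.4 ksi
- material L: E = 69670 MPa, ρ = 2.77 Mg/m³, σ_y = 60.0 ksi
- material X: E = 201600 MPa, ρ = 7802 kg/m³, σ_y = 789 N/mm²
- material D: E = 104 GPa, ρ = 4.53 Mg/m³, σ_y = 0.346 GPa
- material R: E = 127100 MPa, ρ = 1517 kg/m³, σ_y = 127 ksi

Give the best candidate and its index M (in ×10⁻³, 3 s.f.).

Screen on constraints: σ_y ≥ 380 MPa. Survivors: material L, material X, material R.
Normalizing units and computing the index:
  material L: E = 69.67 GPa, ρ = 2770 kg/m³
  material X: E = 201.6 GPa, ρ = 7802 kg/m³
  material R: E = 127.1 GPa, ρ = 1517 kg/m³
  material R: M = 3.31×10⁻³
  material L: M = 1.49×10⁻³
  material X: M = 0.752×10⁻³
The maximum is for material R.

material R, M = 3.31×10⁻³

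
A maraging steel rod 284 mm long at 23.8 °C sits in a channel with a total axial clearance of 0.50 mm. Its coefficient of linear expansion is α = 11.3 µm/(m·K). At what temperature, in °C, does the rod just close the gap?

180 °C

α·L₀·ΔT = 0.5 mm ⇒ ΔT = 0.5 / (11.3×10⁻⁶ × 284.0) = 155.8 K.
T = 23.8 + 155.8 = 179.6 °C.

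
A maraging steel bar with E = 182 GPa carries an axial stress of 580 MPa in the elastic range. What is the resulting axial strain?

3.19×10⁻³

ε = σ/E = 580 / 182000 = 3.19×10⁻³.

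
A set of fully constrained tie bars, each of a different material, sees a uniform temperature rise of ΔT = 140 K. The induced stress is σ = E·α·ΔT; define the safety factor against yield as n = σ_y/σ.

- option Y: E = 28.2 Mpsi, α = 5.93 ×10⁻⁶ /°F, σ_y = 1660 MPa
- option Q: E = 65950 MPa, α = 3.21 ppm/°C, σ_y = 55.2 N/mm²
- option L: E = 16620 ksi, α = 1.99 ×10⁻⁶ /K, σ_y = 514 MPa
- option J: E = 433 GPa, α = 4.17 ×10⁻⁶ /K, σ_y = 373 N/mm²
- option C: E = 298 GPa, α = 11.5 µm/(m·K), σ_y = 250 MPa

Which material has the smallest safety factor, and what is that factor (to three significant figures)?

option C, n = 0.521

With everything in SI (GPa, ×10⁻⁶/K, MPa):
  option Y: E = 194.4, α = 10.7, σ_y = 1660 → σ = 291 MPa, n = 5.71
  option Q: E = 65.95, α = 3.21, σ_y = 55.20 → σ = 29.6 MPa, n = 1.86
  option L: E = 114.6, α = 1.99, σ_y = 514.0 → σ = 31.9 MPa, n = 16.1
  option J: E = 433.0, α = 4.17, σ_y = 373.0 → σ = 253 MPa, n = 1.48
  option C: E = 298.0, α = 11.5, σ_y = 250.0 → σ = 480 MPa, n = 0.521
The minimum is option C at n = 0.521.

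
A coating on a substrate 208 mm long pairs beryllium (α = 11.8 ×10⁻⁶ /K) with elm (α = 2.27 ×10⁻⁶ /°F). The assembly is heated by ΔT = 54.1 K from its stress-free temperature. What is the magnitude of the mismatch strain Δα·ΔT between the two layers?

elm: α = 2.27×10⁻⁶/°F × 9/5 = 4.09×10⁻⁶/K.
Δα = |11.8 − 4.09|×10⁻⁶/K = 7.71×10⁻⁶/K.
Mismatch strain = Δα·ΔT = 7.71×10⁻⁶ × 54.1 = 4.17×10⁻⁴.

4.17×10⁻⁴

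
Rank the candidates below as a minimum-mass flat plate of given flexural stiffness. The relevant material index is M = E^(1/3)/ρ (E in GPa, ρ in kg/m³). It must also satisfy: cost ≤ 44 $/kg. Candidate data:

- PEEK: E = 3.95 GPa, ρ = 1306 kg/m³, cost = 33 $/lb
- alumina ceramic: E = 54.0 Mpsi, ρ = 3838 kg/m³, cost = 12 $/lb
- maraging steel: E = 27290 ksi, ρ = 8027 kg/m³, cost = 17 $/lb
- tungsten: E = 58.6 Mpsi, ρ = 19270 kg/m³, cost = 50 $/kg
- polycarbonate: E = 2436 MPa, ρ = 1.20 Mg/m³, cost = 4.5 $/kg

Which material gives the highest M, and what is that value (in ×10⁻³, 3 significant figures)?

alumina ceramic, M = 1.87×10⁻³

Screen on constraints: cost ≤ 44 $/kg. Survivors: alumina ceramic, maraging steel, polycarbonate.
After converting to SI:
  alumina ceramic: E = 372.3 GPa, ρ = 3838 kg/m³
  maraging steel: E = 188.2 GPa, ρ = 8027 kg/m³
  polycarbonate: E = 2.436 GPa, ρ = 1200 kg/m³
  alumina ceramic: M = 1.87×10⁻³
  polycarbonate: M = 1.12×10⁻³
  maraging steel: M = 0.714×10⁻³
Alumina ceramic ranks first.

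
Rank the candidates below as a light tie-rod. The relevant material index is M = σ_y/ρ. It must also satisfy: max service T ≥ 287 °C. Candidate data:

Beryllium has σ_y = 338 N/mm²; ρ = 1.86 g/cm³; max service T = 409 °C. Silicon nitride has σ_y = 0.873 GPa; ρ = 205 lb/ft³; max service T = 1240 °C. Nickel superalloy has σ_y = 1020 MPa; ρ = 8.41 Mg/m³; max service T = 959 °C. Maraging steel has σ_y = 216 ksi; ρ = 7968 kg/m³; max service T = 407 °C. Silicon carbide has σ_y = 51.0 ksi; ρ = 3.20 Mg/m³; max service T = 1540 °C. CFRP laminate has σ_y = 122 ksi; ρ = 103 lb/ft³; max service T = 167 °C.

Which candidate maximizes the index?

Screen on constraints: max service T ≥ 287 °C. Survivors: beryllium, silicon nitride, nickel superalloy, maraging steel, silicon carbide.
Convert each candidate to consistent units, then evaluate M:
  beryllium: σ_y = 338.0 MPa, ρ = 1860 kg/m³
  silicon nitride: σ_y = 873.0 MPa, ρ = 3284 kg/m³
  nickel superalloy: σ_y = 1020 MPa, ρ = 8410 kg/m³
  maraging steel: σ_y = 1489 MPa, ρ = 7968 kg/m³
  silicon carbide: σ_y = 351.6 MPa, ρ = 3200 kg/m³
  silicon nitride: M = 266 kN·m/kg
  maraging steel: M = 187 kN·m/kg
  beryllium: M = 182 kN·m/kg
  nickel superalloy: M = 121 kN·m/kg
  silicon carbide: M = 110 kN·m/kg
Silicon nitride has the largest M.

silicon nitride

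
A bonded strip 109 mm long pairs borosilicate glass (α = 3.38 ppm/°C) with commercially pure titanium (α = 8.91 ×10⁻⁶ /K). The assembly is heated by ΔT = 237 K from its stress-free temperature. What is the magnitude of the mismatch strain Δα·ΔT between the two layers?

1.31×10⁻³

Δα = |3.38 − 8.91|×10⁻⁶/K = 5.53×10⁻⁶/K.
Mismatch strain = Δα·ΔT = 5.53×10⁻⁶ × 237.0 = 1.31×10⁻³.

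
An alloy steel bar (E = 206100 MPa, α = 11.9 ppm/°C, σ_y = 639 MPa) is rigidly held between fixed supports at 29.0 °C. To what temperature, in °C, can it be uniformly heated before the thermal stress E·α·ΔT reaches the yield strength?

E = 206100 MPa = 206.1 GPa.
E·α·ΔT = 639.0 MPa ⇒ ΔT = 639.0 / (206.1×10³ × 11.9×10⁻⁶) = 260.5 K.
T = 29.0 + 260.5 = 289.5 °C.

290 °C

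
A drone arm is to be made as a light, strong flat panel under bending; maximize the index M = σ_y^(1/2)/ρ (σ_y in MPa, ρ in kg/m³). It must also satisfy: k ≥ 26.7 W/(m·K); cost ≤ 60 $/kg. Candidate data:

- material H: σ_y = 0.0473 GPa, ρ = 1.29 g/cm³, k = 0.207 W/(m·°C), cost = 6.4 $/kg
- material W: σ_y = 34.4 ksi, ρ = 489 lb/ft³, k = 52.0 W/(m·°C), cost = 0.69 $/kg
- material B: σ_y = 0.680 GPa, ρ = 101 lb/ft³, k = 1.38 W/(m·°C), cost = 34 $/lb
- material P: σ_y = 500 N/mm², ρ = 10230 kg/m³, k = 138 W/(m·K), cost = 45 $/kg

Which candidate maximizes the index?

Screen on constraints: k ≥ 26.7 W/(m·K); cost ≤ 60 $/kg. Survivors: material W, material P.
Convert each candidate to consistent units, then evaluate M:
  material W: σ_y = 237.2 MPa, ρ = 7833 kg/m³
  material P: σ_y = 500.0 MPa, ρ = 10230 kg/m³
  material P: M = 2.19×10⁻³
  material W: M = 1.97×10⁻³
The maximum is for material P.

material P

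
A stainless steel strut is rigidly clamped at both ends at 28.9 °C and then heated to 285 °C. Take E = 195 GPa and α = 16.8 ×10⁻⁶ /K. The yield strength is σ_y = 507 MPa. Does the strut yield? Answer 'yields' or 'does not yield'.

yields

ΔT = 256.1 K. Constrained thermal stress σ = E·α·ΔT = 195.0×10³ MPa × 16.8×10⁻⁶ × 256.1 = 839 MPa (compressive).
Compare to σ_y = 507 MPa: σ ≥ σ_y, so it yields.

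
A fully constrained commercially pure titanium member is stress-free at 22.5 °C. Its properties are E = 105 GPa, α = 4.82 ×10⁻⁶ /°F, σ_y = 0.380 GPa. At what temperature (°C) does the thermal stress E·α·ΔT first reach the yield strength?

α = 4.82×10⁻⁶/°F × 9/5 = 8.68×10⁻⁶/K.
σ_y = 0.380 GPa = 380.0 MPa.
E·α·ΔT = 380.0 MPa ⇒ ΔT = 380.0 / (105.0×10³ × 8.68×10⁻⁶) = 417.1 K.
T = 22.5 + 417.1 = 439.6 °C.

440 °C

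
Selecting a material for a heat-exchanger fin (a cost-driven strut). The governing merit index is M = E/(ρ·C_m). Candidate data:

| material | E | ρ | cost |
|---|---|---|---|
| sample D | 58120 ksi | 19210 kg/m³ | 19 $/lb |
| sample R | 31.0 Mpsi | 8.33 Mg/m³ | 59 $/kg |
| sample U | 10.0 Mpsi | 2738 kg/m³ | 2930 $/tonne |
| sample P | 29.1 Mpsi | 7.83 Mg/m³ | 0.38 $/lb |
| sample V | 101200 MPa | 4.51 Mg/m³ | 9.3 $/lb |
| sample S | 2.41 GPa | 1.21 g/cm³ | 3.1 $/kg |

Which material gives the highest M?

After converting to SI:
  sample D: E = 400.7 GPa, ρ = 19210 kg/m³, cost = 41.89 $/kg
  sample R: E = 213.7 GPa, ρ = 8330 kg/m³, cost = 59.00 $/kg
  sample U: E = 68.95 GPa, ρ = 2738 kg/m³, cost = 2.930 $/kg
  sample P: E = 200.6 GPa, ρ = 7830 kg/m³, cost = 0.8377 $/kg
  sample V: E = 101.2 GPa, ρ = 4510 kg/m³, cost = 20.50 $/kg
  sample S: E = 2.410 GPa, ρ = 1210 kg/m³, cost = 3.100 $/kg
  sample P: M = 30.6 MN·m per $
  sample U: M = 8.59 MN·m per $
  sample V: M = 1.09 MN·m per $
  sample S: M = 0.642 MN·m per $
  sample D: M = 0.498 MN·m per $
  sample R: M = 0.435 MN·m per $
Highest index: sample P.

sample P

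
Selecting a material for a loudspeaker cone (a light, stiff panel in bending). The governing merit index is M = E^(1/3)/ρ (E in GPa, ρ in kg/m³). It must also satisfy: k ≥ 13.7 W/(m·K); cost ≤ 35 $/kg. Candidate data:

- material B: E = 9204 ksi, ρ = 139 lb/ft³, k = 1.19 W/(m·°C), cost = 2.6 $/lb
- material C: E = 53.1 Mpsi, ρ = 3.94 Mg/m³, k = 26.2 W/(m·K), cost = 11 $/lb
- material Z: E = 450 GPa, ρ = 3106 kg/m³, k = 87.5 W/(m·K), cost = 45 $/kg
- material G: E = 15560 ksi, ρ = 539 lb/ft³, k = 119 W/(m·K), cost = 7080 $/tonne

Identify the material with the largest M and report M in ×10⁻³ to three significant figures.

Screen on constraints: k ≥ 13.7 W/(m·K); cost ≤ 35 $/kg. Survivors: material C, material G.
Convert each candidate to consistent units, then evaluate M:
  material C: E = 366.1 GPa, ρ = 3940 kg/m³
  material G: E = 107.3 GPa, ρ = 8634 kg/m³
  material C: M = 1.82×10⁻³
  material G: M = 0.550×10⁻³
The maximum is for material C.

material C, M = 1.82×10⁻³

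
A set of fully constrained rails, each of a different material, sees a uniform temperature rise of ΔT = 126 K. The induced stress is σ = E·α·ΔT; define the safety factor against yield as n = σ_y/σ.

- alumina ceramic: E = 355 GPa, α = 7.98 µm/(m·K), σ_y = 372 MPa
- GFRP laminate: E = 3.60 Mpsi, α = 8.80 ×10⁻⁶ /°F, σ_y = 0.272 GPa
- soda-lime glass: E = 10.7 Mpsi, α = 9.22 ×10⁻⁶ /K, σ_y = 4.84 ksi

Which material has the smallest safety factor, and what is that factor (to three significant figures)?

In consistent units (E in GPa, α in ×10⁻⁶/K, σ_y in MPa):
  alumina ceramic: E = 355.0, α = 7.98, σ_y = 372.0 → σ = 357 MPa, n = 1.04
  GFRP laminate: E = 24.82, α = 15.8, σ_y = 272.0 → σ = 49.5 MPa, n = 5.49
  soda-lime glass: E = 73.77, α = 9.22, σ_y = 33.37 → σ = 85.7 MPa, n = 0.389
Smallest n: soda-lime glass with n = 0.389.

soda-lime glass, n = 0.389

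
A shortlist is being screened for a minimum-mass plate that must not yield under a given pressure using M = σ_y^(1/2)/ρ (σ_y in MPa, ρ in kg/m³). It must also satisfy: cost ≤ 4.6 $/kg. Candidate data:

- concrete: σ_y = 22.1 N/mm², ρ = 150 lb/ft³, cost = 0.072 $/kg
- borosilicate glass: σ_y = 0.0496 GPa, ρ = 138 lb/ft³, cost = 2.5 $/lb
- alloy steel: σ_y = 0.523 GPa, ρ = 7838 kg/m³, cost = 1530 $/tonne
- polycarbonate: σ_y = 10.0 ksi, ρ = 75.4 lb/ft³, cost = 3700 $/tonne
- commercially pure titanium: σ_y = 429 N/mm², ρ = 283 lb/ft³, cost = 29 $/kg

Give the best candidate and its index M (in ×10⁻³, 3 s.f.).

Screen on constraints: cost ≤ 4.6 $/kg. Survivors: concrete, alloy steel, polycarbonate.
Normalizing units and computing the index:
  concrete: σ_y = 22.10 MPa, ρ = 2403 kg/m³
  alloy steel: σ_y = 523.0 MPa, ρ = 7838 kg/m³
  polycarbonate: σ_y = 68.95 MPa, ρ = 1208 kg/m³
  polycarbonate: M = 6.87×10⁻³
  alloy steel: M = 2.92×10⁻³
  concrete: M = 1.96×10⁻³
Polycarbonate ranks first.

polycarbonate, M = 6.87×10⁻³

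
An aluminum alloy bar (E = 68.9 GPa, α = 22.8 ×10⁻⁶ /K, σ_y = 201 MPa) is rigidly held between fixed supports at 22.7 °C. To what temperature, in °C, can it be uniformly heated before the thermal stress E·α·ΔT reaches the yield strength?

E·α·ΔT = 201.0 MPa ⇒ ΔT = 201.0 / (68.90×10³ × 22.8×10⁻⁶) = 128.0 K.
T = 22.7 + 128.0 = 150.7 °C.

151 °C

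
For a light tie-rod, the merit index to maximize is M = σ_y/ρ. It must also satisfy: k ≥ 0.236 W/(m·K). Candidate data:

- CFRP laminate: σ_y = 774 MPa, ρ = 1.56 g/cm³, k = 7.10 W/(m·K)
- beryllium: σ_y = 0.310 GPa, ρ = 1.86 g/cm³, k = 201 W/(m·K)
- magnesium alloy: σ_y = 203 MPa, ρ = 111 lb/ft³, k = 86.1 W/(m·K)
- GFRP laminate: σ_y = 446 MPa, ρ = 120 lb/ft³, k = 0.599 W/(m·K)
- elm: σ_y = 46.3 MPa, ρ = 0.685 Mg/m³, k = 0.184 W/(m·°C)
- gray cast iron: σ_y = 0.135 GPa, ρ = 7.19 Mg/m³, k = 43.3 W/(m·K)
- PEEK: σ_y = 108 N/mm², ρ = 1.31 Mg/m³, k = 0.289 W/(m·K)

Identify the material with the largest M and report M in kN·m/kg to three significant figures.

CFRP laminate, M = 496 kN·m/kg

Screen on constraints: k ≥ 0.236 W/(m·K). Survivors: CFRP laminate, beryllium, magnesium alloy, GFRP laminate, gray cast iron, PEEK.
Putting every candidate on a common basis:
  CFRP laminate: σ_y = 774.0 MPa, ρ = 1560 kg/m³
  beryllium: σ_y = 310.0 MPa, ρ = 1860 kg/m³
  magnesium alloy: σ_y = 203.0 MPa, ρ = 1778 kg/m³
  GFRP laminate: σ_y = 446.0 MPa, ρ = 1922 kg/m³
  gray cast iron: σ_y = 135.0 MPa, ρ = 7190 kg/m³
  PEEK: σ_y = 108.0 MPa, ρ = 1310 kg/m³
  CFRP laminate: M = 496 kN·m/kg
  GFRP laminate: M = 232 kN·m/kg
  beryllium: M = 167 kN·m/kg
  magnesium alloy: M = 114 kN·m/kg
  PEEK: M = 82.4 kN·m/kg
  gray cast iron: M = 18.8 kN·m/kg
Highest index: CFRP laminate.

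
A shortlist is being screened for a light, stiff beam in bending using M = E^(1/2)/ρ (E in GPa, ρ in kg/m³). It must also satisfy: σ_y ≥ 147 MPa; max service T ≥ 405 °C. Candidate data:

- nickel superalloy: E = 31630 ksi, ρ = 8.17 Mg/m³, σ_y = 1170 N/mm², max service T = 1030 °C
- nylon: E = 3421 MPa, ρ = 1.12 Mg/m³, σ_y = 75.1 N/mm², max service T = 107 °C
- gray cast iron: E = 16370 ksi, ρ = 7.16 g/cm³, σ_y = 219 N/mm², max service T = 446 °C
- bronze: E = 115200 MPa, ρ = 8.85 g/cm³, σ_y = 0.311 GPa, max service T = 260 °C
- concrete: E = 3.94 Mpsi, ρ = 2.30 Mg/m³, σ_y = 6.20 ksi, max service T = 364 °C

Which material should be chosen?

nickel superalloy

Screen on constraints: σ_y ≥ 147 MPa; max service T ≥ 405 °C. Survivors: nickel superalloy, gray cast iron.
In SI units:
  nickel superalloy: E = 218.1 GPa, ρ = 8170 kg/m³
  gray cast iron: E = 112.9 GPa, ρ = 7160 kg/m³
  nickel superalloy: M = 1.81×10⁻³
  gray cast iron: M = 1.48×10⁻³
Nickel superalloy has the largest M.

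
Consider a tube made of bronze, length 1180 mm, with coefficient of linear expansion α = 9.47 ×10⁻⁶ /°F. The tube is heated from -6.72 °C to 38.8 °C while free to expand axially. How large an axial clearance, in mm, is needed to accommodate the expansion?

0.916 mm

Convert α: 9.47×10⁻⁶/°F × (9/5) = 17.0×10⁻⁶/K.
ΔT = 38.8 − (-6.72) = 45.52 K.
ΔL = α·L₀·ΔT = 17.0×10⁻⁶ × 1180 mm × 45.52 K = 0.916 mm.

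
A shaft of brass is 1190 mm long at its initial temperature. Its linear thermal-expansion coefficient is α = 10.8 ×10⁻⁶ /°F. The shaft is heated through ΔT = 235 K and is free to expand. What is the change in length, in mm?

Convert α: 10.8×10⁻⁶/°F × (9/5) = 19.4×10⁻⁶/K.
ΔL = α·L₀·ΔT = 19.4×10⁻⁶ × 1190 mm × 235.0 K = 5.44 mm.

5.44 mm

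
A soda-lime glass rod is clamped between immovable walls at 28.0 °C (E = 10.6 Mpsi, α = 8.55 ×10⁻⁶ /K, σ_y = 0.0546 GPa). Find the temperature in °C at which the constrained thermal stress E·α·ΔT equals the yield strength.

115 °C

E = 10.6 Mpsi = 73.08 GPa.
σ_y = 0.0546 GPa = 54.60 MPa.
E·α·ΔT = 54.60 MPa ⇒ ΔT = 54.60 / (73.08×10³ × 8.55×10⁻⁶) = 87.38 K.
T = 28.0 + 87.38 = 115.4 °C.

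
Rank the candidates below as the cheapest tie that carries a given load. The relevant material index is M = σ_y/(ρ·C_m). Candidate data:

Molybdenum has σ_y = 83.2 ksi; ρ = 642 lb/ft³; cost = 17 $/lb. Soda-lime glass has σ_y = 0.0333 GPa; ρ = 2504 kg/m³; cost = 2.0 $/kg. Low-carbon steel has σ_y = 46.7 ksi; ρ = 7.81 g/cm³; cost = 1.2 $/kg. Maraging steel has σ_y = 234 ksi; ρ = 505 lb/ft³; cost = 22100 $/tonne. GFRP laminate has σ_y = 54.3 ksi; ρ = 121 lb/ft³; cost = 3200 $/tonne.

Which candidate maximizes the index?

GFRP laminate

Convert each candidate to consistent units, then evaluate M:
  molybdenum: σ_y = 573.6 MPa, ρ = 10280 kg/m³, cost = 37.48 $/kg
  soda-lime glass: σ_y = 33.30 MPa, ρ = 2504 kg/m³, cost = 2.000 $/kg
  low-carbon steel: σ_y = 322.0 MPa, ρ = 7810 kg/m³, cost = 1.200 $/kg
  maraging steel: σ_y = 1613 MPa, ρ = 8089 kg/m³, cost = 22.10 $/kg
  GFRP laminate: σ_y = 374.4 MPa, ρ = 1938 kg/m³, cost = 3.200 $/kg
  GFRP laminate: M = 60.4 kN·m per $
  low-carbon steel: M = 34.4 kN·m per $
  maraging steel: M = 9.02 kN·m per $
  soda-lime glass: M = 6.65 kN·m per $
  molybdenum: M = 1.49 kN·m per $
GFRP laminate has the largest M.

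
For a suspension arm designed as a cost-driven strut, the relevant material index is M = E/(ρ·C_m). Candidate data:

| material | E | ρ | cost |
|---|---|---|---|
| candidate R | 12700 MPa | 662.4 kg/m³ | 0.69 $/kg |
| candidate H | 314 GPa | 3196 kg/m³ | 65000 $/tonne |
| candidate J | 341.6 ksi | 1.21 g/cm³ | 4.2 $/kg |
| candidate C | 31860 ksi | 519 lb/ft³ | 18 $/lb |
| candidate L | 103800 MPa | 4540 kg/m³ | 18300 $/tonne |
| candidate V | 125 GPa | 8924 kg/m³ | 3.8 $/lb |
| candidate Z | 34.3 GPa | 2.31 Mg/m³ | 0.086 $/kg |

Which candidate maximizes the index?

candidate Z

In SI units:
  candidate R: E = 12.70 GPa, ρ = 662.4 kg/m³, cost = 0.6900 $/kg
  candidate H: E = 314.0 GPa, ρ = 3196 kg/m³, cost = 65.00 $/kg
  candidate J: E = 2.355 GPa, ρ = 1210 kg/m³, cost = 4.200 $/kg
  candidate C: E = 219.7 GPa, ρ = 8314 kg/m³, cost = 39.68 $/kg
  candidate L: E = 103.8 GPa, ρ = 4540 kg/m³, cost = 18.30 $/kg
  candidate V: E = 125.0 GPa, ρ = 8924 kg/m³, cost = 8.377 $/kg
  candidate Z: E = 34.30 GPa, ρ = 2310 kg/m³, cost = 0.08600 $/kg
  candidate Z: M = 173 MN·m per $
  candidate R: M = 27.8 MN·m per $
  candidate V: M = 1.67 MN·m per $
  candidate H: M = 1.51 MN·m per $
  candidate L: M = 1.25 MN·m per $
  candidate C: M = 0.666 MN·m per $
  candidate J: M = 0.463 MN·m per $
Highest index: candidate Z.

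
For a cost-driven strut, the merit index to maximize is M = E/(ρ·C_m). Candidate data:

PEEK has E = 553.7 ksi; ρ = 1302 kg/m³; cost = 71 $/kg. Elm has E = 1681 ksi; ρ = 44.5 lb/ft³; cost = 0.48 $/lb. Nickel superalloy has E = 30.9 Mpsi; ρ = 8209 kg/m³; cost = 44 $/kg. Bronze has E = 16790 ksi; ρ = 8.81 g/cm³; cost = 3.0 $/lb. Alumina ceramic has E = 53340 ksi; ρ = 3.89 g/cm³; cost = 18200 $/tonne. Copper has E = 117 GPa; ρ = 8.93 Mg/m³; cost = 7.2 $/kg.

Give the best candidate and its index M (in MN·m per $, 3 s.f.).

After converting to SI:
  PEEK: E = 3.818 GPa, ρ = 1302 kg/m³, cost = 71.00 $/kg
  elm: E = 11.59 GPa, ρ = 712.8 kg/m³, cost = 1.058 $/kg
  nickel superalloy: E = 213.0 GPa, ρ = 8209 kg/m³, cost = 44.00 $/kg
  bronze: E = 115.8 GPa, ρ = 8810 kg/m³, cost = 6.614 $/kg
  alumina ceramic: E = 367.8 GPa, ρ = 3890 kg/m³, cost = 18.20 $/kg
  copper: E = 117.0 GPa, ρ = 8930 kg/m³, cost = 7.200 $/kg
  elm: M = 15.4 MN·m per $
  alumina ceramic: M = 5.19 MN·m per $
  bronze: M = 1.99 MN·m per $
  copper: M = 1.82 MN·m per $
  nickel superalloy: M = 0.590 MN·m per $
  PEEK: M = 0.0413 MN·m per $
The maximum is for elm.

elm, M = 15.4 MN·m per $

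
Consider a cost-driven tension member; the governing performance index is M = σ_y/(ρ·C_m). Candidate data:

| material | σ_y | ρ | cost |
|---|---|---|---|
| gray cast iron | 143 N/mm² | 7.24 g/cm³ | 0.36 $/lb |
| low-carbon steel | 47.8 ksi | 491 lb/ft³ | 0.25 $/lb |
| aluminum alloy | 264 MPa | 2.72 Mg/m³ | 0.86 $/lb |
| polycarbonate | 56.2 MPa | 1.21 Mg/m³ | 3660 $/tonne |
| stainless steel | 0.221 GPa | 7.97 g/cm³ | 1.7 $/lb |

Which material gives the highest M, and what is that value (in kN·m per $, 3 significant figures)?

Normalizing units and computing the index:
  gray cast iron: σ_y = 143.0 MPa, ρ = 7240 kg/m³, cost = 0.7937 $/kg
  low-carbon steel: σ_y = 329.6 MPa, ρ = 7865 kg/m³, cost = 0.5511 $/kg
  aluminum alloy: σ_y = 264.0 MPa, ρ = 2720 kg/m³, cost = 1.896 $/kg
  polycarbonate: σ_y = 56.20 MPa, ρ = 1210 kg/m³, cost = 3.660 $/kg
  stainless steel: σ_y = 221.0 MPa, ρ = 7970 kg/m³, cost = 3.748 $/kg
  low-carbon steel: M = 76.0 kN·m per $
  aluminum alloy: M = 51.2 kN·m per $
  gray cast iron: M = 24.9 kN·m per $
  polycarbonate: M = 12.7 kN·m per $
  stainless steel: M = 7.40 kN·m per $
The maximum is for low-carbon steel.

low-carbon steel, M = 76.0 kN·m per $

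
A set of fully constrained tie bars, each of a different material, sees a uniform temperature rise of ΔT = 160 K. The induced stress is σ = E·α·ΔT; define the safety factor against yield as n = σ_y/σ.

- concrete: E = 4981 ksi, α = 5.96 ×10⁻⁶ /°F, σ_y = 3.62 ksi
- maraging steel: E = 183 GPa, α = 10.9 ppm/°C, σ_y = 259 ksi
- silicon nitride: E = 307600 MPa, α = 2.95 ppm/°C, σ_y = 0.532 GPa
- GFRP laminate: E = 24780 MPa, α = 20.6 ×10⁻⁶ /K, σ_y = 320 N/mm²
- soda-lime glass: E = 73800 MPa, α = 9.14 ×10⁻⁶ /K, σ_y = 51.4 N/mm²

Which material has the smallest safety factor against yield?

concrete

In consistent units (E in GPa, α in ×10⁻⁶/K, σ_y in MPa):
  concrete: E = 34.34, α = 10.7, σ_y = 24.96 → σ = 58.9 MPa, n = 0.423
  maraging steel: E = 183.0, α = 10.9, σ_y = 1786 → σ = 319 MPa, n = 5.60
  silicon nitride: E = 307.6, α = 2.95, σ_y = 532.0 → σ = 145 MPa, n = 3.66
  GFRP laminate: E = 24.78, α = 20.6, σ_y = 320.0 → σ = 81.7 MPa, n = 3.92
  soda-lime glass: E = 73.80, α = 9.14, σ_y = 51.40 → σ = 108 MPa, n = 0.476
The minimum is concrete at n = 0.423.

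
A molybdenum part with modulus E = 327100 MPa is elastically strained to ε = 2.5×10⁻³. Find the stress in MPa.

818 MPa

E = 327100 MPa = 327.1 GPa.
σ = E·ε = 327100 MPa × 2.5×10⁻³ = 818 MPa.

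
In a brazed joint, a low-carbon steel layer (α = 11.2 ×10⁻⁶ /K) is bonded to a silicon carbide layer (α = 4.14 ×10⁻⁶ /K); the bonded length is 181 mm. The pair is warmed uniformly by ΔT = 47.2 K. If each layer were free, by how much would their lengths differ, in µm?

60.3 µm

Δα = |11.2 − 4.14|×10⁻⁶/K = 7.06×10⁻⁶/K.
ΔL_mismatch = Δα·L·ΔT = 7.06×10⁻⁶ × 181.0 mm × 47.2 K = 60.3 µm.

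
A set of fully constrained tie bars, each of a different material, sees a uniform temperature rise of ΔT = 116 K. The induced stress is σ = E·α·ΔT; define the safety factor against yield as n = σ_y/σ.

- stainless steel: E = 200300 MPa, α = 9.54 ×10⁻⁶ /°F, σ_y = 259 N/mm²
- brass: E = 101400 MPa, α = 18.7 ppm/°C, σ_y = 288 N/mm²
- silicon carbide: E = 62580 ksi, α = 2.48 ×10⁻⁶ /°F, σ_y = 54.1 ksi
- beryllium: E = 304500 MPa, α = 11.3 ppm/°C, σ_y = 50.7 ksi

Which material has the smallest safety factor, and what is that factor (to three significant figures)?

With everything in SI (GPa, ×10⁻⁶/K, MPa):
  stainless steel: E = 200.3, α = 17.2, σ_y = 259.0 → σ = 399 MPa, n = 0.649
  brass: E = 101.4, α = 18.7, σ_y = 288.0 → σ = 220 MPa, n = 1.31
  silicon carbide: E = 431.5, α = 4.46, σ_y = 373.0 → σ = 223 MPa, n = 1.67
  beryllium: E = 304.5, α = 11.3, σ_y = 349.6 → σ = 399 MPa, n = 0.876
Stainless steel has the lowest safety factor, n = 0.649.

stainless steel, n = 0.649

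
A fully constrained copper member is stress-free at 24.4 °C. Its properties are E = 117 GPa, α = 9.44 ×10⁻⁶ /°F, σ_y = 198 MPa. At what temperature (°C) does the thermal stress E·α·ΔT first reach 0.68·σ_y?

92.1 °C

α = 9.44×10⁻⁶/°F × 9/5 = 17.0×10⁻⁶/K.
E·α·ΔT = 134.6 MPa ⇒ ΔT = 134.6 / (117.0×10³ × 17.0×10⁻⁶) = 67.72 K.
T = 24.4 + 67.72 = 92.12 °C.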